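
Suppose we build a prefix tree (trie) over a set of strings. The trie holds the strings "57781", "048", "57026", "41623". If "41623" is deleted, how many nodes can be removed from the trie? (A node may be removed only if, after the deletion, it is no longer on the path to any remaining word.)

5

A node on "41623"'s path can go only if nothing else ends at it or branches off below it.
No other word shares any prefix with "41623", so all 5 of its nodes go.
Nodes removed: 5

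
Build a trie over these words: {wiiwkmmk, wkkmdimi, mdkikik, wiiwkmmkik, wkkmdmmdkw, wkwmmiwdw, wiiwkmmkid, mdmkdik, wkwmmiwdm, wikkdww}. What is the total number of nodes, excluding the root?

For each word, the new-node count is its length minus the longest prefix already in the trie:
  "wiiwkmmk" → 8 new (w, i, i, w, k, m, m, k)
  "wkkmdimi" → prefix "w" already present; 7 new (k, k, m, d, i, m, i)
  "mdkikik" → 7 new (m, d, k, i, k, i, k)
  "wiiwkmmkik" → prefix "wiiwkmmk" already present; 2 new (i, k)
  "wkkmdmmdkw" → prefix "wkkmd" already present; 5 new (m, m, d, k, w)
  "wkwmmiwdw" → prefix "wk" already present; 7 new (w, m, m, i, w, d, w)
  "wiiwkmmkid" → prefix "wiiwkmmki" already present; 1 new (d)
  "mdmkdik" → prefix "md" already present; 5 new (m, k, d, i, k)
  "wkwmmiwdm" → prefix "wkwmmiwd" already present; 1 new (m)
  "wikkdww" → prefix "wi" already present; 5 new (k, k, d, w, w)
Total nodes = 8 + 7 + 7 + 2 + 5 + 7 + 1 + 5 + 1 + 5 = 48

48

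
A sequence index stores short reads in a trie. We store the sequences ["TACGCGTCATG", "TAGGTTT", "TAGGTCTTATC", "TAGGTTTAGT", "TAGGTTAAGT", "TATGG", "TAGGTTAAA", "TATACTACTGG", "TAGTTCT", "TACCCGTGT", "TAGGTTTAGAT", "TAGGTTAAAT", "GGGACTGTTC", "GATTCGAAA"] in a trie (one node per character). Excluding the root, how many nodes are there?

For each word, the new-node count is its length minus the longest prefix already in the trie:
  "TACGCGTCATG" → 11 new (T, A, C, G, C, G, T, C, A, T, G)
  "TAGGTTT" → prefix "TA" already present; 5 new (G, G, T, T, T)
  "TAGGTCTTATC" → prefix "TAGGT" already present; 6 new (C, T, T, A, T, C)
  "TAGGTTTAGT" → prefix "TAGGTTT" already present; 3 new (A, G, T)
  "TAGGTTAAGT" → prefix "TAGGTT" already present; 4 new (A, A, G, T)
  "TATGG" → prefix "TA" already present; 3 new (T, G, G)
  "TAGGTTAAA" → prefix "TAGGTTAA" already present; 1 new (A)
  "TATACTACTGG" → prefix "TAT" already present; 8 new (A, C, T, A, C, T, G, G)
  "TAGTTCT" → prefix "TAG" already present; 4 new (T, T, C, T)
  "TACCCGTGT" → prefix "TAC" already present; 6 new (C, C, G, T, G, T)
  "TAGGTTTAGAT" → prefix "TAGGTTTAG" already present; 2 new (A, T)
  "TAGGTTAAAT" → prefix "TAGGTTAAA" already present; 1 new (T)
  "GGGACTGTTC" → 10 new (G, G, G, A, C, T, G, T, T, C)
  "GATTCGAAA" → prefix "G" already present; 8 new (A, T, T, C, G, A, A, A)
Total nodes = 11 + 5 + 6 + 3 + 4 + 3 + 1 + 8 + 4 + 6 + 2 + 1 + 10 + 8 = 72

72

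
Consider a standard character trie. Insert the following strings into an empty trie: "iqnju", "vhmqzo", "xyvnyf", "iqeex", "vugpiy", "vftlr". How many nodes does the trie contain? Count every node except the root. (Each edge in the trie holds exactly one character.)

29

For each word, the new-node count is its length minus the longest prefix already in the trie:
  "iqnju" → 5 new (i, q, n, j, u)
  "vhmqzo" → 6 new (v, h, m, q, z, o)
  "xyvnyf" → 6 new (x, y, v, n, y, f)
  "iqeex" → prefix "iq" already present; 3 new (e, e, x)
  "vugpiy" → prefix "v" already present; 5 new (u, g, p, i, y)
  "vftlr" → prefix "v" already present; 4 new (f, t, l, r)
Total nodes = 5 + 6 + 6 + 3 + 5 + 4 = 29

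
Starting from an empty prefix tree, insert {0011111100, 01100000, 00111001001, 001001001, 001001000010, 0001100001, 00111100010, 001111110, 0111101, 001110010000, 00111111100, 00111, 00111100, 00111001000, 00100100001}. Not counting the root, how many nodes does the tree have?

55

Count nodes per top-level branch (shared prefixes stored once):
  '0'-branch (0001100001, 00100100001, 001001000010, 001001001, 00111, 00111001000, 001110010000, 00111001001, 00111100, 00111100010, 001111110, 0011111100, 00111111100, 01100000, 0111101): 55 nodes
Sum: 55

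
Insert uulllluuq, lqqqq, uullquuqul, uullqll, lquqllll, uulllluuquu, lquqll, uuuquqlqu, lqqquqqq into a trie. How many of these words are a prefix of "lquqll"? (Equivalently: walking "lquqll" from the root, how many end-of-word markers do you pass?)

Check each prefix of "lquqll" against the stored set — each match is an end-marker on the path.
Prefixes of the query that are stored words: "lquqll"
Count: 1

1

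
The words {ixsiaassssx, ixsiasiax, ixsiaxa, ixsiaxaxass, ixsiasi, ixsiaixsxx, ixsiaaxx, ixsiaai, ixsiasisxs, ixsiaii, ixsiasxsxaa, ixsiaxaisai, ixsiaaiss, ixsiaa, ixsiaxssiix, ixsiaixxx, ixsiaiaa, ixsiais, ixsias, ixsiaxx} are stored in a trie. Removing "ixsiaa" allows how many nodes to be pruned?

0

A node on "ixsiaa"'s path can go only if nothing else ends at it or branches off below it.
Every node on "ixsiaa" is still needed (e.g. by "ixsiaassssx"), so nothing is freed.
Nodes removed: 0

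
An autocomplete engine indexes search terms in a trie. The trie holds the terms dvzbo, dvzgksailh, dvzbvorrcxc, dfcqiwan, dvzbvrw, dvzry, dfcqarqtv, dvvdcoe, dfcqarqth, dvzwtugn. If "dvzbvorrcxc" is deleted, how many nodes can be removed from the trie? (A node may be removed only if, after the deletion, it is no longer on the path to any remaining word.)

A node on "dvzbvorrcxc"'s path can go only if nothing else ends at it or branches off below it.
The suffix "orrcxc" (6 nodes) is used only by "dvzbvorrcxc"; the node for "dvzbv" still has the child "r", so pruning stops there.
Nodes removed: 6

6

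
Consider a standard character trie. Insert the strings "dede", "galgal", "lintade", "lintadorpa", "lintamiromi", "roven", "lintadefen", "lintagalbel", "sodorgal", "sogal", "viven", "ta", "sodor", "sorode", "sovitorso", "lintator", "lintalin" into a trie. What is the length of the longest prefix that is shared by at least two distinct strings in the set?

Look for the deepest trie node that still has at least two words in its subtree.
e.g. "lintade" and "lintadefen" share the prefix "lintade" of length 7; no pair shares a longer one.
Longest shared-prefix length: 7

7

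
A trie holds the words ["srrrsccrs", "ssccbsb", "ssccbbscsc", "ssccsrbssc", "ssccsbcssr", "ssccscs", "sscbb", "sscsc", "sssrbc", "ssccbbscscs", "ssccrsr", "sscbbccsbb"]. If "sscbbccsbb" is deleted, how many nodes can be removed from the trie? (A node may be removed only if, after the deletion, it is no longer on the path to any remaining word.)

Walk "sscbbccsbb" from the leaf back toward the root, removing each node that no remaining word uses.
The suffix "ccsbb" (5 nodes) is used only by "sscbbccsbb"; "sscbb" is itself a stored word, so pruning stops there.
Nodes removed: 5

5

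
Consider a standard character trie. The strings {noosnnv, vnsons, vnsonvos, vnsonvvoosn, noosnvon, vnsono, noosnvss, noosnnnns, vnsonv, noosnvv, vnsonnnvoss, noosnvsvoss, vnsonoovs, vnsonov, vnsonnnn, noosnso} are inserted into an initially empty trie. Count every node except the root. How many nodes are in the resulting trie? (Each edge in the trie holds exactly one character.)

Insert word by word; a character creates a node only if that edge doesn't already exist:
  "noosnnv" → 7 new (n, o, o, s, n, n, v)
  "vnsons" → 6 new (v, n, s, o, n, s)
  "vnsonvos" → prefix "vnson" already present; 3 new (v, o, s)
  "vnsonvvoosn" → prefix "vnsonv" already present; 5 new (v, o, o, s, n)
  "noosnvon" → prefix "noosn" already present; 3 new (v, o, n)
  "vnsono" → prefix "vnson" already present; 1 new (o)
  "noosnvss" → prefix "noosnv" already present; 2 new (s, s)
  "noosnnnns" → prefix "noosnn" already present; 3 new (n, n, s)
  "vnsonv" → prefix "vnsonv" already present; 0 new (none)
  "noosnvv" → prefix "noosnv" already present; 1 new (v)
  "vnsonnnvoss" → prefix "vnson" already present; 6 new (n, n, v, o, s, s)
  "noosnvsvoss" → prefix "noosnvs" already present; 4 new (v, o, s, s)
  "vnsonoovs" → prefix "vnsono" already present; 3 new (o, v, s)
  "vnsonov" → prefix "vnsono" already present; 1 new (v)
  "vnsonnnn" → prefix "vnsonnn" already present; 1 new (n)
  "noosnso" → prefix "noosn" already present; 2 new (s, o)
Total nodes = 7 + 6 + 3 + 5 + 3 + 1 + 2 + 3 + 0 + 1 + 6 + 4 + 3 + 1 + 1 + 2 = 48

48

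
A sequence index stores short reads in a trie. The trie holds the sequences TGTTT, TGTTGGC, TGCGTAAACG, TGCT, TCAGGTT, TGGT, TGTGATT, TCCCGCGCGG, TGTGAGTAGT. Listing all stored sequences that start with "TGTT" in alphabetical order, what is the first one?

TGTTGGC

DFS of the "TGTT" subtree visits, in order: "TGTTGGC", "TGTTT"
The 1st is TGTTGGC.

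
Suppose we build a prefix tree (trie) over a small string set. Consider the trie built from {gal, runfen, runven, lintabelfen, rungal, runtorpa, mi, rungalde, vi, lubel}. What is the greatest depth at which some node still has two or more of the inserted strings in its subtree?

Look for the deepest trie node that still has at least two words in its subtree.
"rungal" and "rungalde" agree on "rungal" (6 characters) before diverging; nothing deeper is shared.
Longest shared-prefix length: 6

6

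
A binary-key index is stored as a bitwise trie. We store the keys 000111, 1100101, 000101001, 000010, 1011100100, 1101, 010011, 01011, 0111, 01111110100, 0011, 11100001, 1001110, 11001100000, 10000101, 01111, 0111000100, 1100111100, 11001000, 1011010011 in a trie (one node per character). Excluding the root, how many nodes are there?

Insert word by word; a character creates a node only if that edge doesn't already exist:
  "000111" → 6 new (0, 0, 0, 1, 1, 1)
  "1100101" → 7 new (1, 1, 0, 0, 1, 0, 1)
  "000101001" → prefix "0001" already present; 5 new (0, 1, 0, 0, 1)
  "000010" → prefix "000" already present; 3 new (0, 1, 0)
  "1011100100" → prefix "1" already present; 9 new (0, 1, 1, 1, 0, 0, 1, 0, 0)
  "1101" → prefix "110" already present; 1 new (1)
  "010011" → prefix "0" already present; 5 new (1, 0, 0, 1, 1)
  "01011" → prefix "010" already present; 2 new (1, 1)
  "0111" → prefix "01" already present; 2 new (1, 1)
  "01111110100" → prefix "0111" already present; 7 new (1, 1, 1, 0, 1, 0, 0)
  "0011" → prefix "00" already present; 2 new (1, 1)
  "11100001" → prefix "11" already present; 6 new (1, 0, 0, 0, 0, 1)
  "1001110" → prefix "10" already present; 5 new (0, 1, 1, 1, 0)
  "11001100000" → prefix "11001" already present; 6 new (1, 0, 0, 0, 0, 0)
  "10000101" → prefix "100" already present; 5 new (0, 0, 1, 0, 1)
  "01111" → prefix "01111" already present; 0 new (none)
  "0111000100" → prefix "0111" already present; 6 new (0, 0, 0, 1, 0, 0)
  "1100111100" → prefix "110011" already present; 4 new (1, 1, 0, 0)
  "11001000" → prefix "110010" already present; 2 new (0, 0)
  "1011010011" → prefix "1011" already present; 6 new (0, 1, 0, 0, 1, 1)
Total nodes = 6 + 7 + 5 + 3 + 9 + 1 + 5 + 2 + 2 + 7 + 2 + 6 + 5 + 6 + 5 + 0 + 6 + 4 + 2 + 6 = 89

89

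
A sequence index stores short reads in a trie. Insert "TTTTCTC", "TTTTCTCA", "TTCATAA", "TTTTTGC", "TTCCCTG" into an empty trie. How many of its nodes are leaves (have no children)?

Leaves are exactly the stored words that no other stored word extends.
Those words: "TTCATAA", "TTCCCTG", "TTTTCTCA", "TTTTTGC"
Leaf count: 4

4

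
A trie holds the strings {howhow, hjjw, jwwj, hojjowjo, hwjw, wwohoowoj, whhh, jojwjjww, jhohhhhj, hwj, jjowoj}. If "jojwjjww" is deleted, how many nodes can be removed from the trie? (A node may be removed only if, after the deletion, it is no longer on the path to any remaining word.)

7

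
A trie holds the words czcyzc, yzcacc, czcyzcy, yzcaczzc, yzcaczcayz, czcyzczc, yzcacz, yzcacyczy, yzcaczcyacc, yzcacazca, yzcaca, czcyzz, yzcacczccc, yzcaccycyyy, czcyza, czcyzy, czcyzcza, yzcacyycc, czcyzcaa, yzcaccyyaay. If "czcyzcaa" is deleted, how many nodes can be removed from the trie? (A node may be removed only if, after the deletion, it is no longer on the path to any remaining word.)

2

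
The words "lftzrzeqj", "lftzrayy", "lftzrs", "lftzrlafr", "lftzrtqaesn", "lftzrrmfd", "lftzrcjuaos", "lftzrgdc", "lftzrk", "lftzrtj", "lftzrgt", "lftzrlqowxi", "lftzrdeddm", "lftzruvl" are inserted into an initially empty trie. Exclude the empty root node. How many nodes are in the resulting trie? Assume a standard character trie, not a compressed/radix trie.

52

For each word, the new-node count is its length minus the longest prefix already in the trie:
  "lftzrzeqj" → 9 new (l, f, t, z, r, z, e, q, j)
  "lftzrayy" → prefix "lftzr" already present; 3 new (a, y, y)
  "lftzrs" → prefix "lftzr" already present; 1 new (s)
  "lftzrlafr" → prefix "lftzr" already present; 4 new (l, a, f, r)
  "lftzrtqaesn" → prefix "lftzr" already present; 6 new (t, q, a, e, s, n)
  "lftzrrmfd" → prefix "lftzr" already present; 4 new (r, m, f, d)
  "lftzrcjuaos" → prefix "lftzr" already present; 6 new (c, j, u, a, o, s)
  "lftzrgdc" → prefix "lftzr" already present; 3 new (g, d, c)
  "lftzrk" → prefix "lftzr" already present; 1 new (k)
  "lftzrtj" → prefix "lftzrt" already present; 1 new (j)
  "lftzrgt" → prefix "lftzrg" already present; 1 new (t)
  "lftzrlqowxi" → prefix "lftzrl" already present; 5 new (q, o, w, x, i)
  "lftzrdeddm" → prefix "lftzr" already present; 5 new (d, e, d, d, m)
  "lftzruvl" → prefix "lftzr" already present; 3 new (u, v, l)
Total nodes = 9 + 3 + 1 + 4 + 6 + 4 + 6 + 3 + 1 + 1 + 1 + 5 + 5 + 3 = 52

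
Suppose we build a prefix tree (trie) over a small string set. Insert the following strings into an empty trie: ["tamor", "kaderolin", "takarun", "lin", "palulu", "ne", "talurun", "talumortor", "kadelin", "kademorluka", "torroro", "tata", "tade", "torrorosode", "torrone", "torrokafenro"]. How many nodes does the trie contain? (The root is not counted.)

Count nodes per top-level branch (shared prefixes stored once):
  'k'-branch (kadelin, kademorluka, kaderolin): 19 nodes
  'l'-branch (lin): 3 nodes
  'n'-branch (ne): 2 nodes
  'p'-branch (palulu): 6 nodes
  't'-branch (tade, takarun, talumortor, talurun, tamor, tata, torrokafenro, torrone, torroro, torrorosode): 44 nodes
Sum: 74

74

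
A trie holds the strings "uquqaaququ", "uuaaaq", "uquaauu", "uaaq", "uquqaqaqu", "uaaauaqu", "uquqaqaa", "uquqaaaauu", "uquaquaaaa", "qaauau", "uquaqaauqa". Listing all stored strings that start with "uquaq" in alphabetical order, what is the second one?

uquaquaaaa

DFS of the "uquaq" subtree visits, in order: "uquaqaauqa", "uquaquaaaa"
Position 2: uquaquaaaa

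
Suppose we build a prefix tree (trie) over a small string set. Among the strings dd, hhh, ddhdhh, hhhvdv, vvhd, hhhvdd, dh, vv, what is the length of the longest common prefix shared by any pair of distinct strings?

5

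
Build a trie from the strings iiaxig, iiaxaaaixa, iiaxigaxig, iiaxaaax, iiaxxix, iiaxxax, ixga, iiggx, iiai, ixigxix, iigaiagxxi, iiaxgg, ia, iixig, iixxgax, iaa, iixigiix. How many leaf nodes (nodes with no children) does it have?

Leaves are exactly the stored words that no other stored word extends.
Those words: "iaa", "iiai", "iiaxaaaixa", "iiaxaaax", "iiaxgg", "iiaxigaxig", "iiaxxax", "iiaxxix", "iigaiagxxi", "iiggx", "iixigiix", "iixxgax", "ixga", "ixigxix"
Leaf count: 14

14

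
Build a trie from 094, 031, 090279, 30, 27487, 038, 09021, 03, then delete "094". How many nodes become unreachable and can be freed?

A node on "094"'s path can go only if nothing else ends at it or branches off below it.
The suffix "4" (1 node) is used only by "094"; the node for "09" still has the child "0", so pruning stops there.
Nodes removed: 1

1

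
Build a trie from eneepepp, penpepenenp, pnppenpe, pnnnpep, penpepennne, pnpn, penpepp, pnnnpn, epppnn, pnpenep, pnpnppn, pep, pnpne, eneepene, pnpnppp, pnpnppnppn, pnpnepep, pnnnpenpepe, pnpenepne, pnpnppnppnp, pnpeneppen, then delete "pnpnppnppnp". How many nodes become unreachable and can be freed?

1

After clearing the end-marker at "pnpnppnppnp", prune upward until reaching a node still needed by another word.
The suffix "p" (1 node) is used only by "pnpnppnppnp"; "pnpnppnppn" is itself a stored word, so pruning stops there.
Nodes removed: 1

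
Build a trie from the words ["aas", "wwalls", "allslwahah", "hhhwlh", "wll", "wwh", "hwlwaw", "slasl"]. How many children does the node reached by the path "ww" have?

2

Walk "ww" from the root, arriving at one node.
Distinct next characters after "ww": a, h.
That node has 2 child edges.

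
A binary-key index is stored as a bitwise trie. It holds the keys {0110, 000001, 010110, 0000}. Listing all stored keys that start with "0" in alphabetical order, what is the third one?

Filter for "0…" and sort: "0000", "000001", "010110", "0110"
The 3rd is 010110.

010110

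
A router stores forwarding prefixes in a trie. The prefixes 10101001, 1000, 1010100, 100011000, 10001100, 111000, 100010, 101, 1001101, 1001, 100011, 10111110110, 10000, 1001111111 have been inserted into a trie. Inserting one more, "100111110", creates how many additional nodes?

1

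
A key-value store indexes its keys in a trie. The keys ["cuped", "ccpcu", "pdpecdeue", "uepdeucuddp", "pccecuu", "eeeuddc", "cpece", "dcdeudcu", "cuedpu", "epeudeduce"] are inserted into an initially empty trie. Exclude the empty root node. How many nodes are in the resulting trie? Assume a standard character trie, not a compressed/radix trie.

Insert word by word; a character creates a node only if that edge doesn't already exist:
  "cuped" → 5 new (c, u, p, e, d)
  "ccpcu" → prefix "c" already present; 4 new (c, p, c, u)
  "pdpecdeue" → 9 new (p, d, p, e, c, d, e, u, e)
  "uepdeucuddp" → 11 new (u, e, p, d, e, u, c, u, d, d, p)
  "pccecuu" → prefix "p" already present; 6 new (c, c, e, c, u, u)
  "eeeuddc" → 7 new (e, e, e, u, d, d, c)
  "cpece" → prefix "c" already present; 4 new (p, e, c, e)
  "dcdeudcu" → 8 new (d, c, d, e, u, d, c, u)
  "cuedpu" → prefix "cu" already present; 4 new (e, d, p, u)
  "epeudeduce" → prefix "e" already present; 9 new (p, e, u, d, e, d, u, c, e)
Total nodes = 5 + 4 + 9 + 11 + 6 + 7 + 4 + 8 + 4 + 9 = 67

67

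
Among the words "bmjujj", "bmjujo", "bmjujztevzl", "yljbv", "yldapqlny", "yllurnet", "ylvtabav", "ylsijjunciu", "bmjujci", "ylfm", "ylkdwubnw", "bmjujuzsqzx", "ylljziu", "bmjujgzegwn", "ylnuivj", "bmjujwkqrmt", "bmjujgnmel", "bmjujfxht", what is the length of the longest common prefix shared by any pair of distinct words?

6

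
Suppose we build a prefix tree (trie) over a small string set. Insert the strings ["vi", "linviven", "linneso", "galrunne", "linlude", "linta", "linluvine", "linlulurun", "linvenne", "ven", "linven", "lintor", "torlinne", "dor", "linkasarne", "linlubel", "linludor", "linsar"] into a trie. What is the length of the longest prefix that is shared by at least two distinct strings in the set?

6

The deepest shared node is where two words last agree before diverging.
"linlude" and "linludor" agree on "linlud" (6 characters) before diverging; nothing deeper is shared.
Longest shared-prefix length: 6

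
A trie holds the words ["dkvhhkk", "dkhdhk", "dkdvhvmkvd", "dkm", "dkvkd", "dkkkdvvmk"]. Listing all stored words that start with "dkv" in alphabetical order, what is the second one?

dkvkd

DFS of the "dkv" subtree visits, in order: "dkvhhkk", "dkvkd"
The 2nd is dkvkd.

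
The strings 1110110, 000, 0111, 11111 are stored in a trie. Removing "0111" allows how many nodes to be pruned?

Walk "0111" from the leaf back toward the root, removing each node that no remaining word uses.
The suffix "111" (3 nodes) is used only by "0111"; the node for "0" still has the child "0", so pruning stops there.
Nodes removed: 3

3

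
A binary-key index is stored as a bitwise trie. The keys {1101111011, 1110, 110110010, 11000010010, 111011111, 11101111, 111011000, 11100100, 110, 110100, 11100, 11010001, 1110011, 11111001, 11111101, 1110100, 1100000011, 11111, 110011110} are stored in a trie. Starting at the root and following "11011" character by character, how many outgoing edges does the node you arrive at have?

2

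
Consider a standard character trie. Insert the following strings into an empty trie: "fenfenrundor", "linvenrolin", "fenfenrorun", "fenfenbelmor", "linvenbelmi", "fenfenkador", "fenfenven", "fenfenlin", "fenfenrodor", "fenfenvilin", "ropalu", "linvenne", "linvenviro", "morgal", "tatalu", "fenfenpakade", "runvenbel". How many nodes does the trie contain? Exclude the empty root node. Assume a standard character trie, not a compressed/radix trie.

Trace insertions, counting only characters that open a new branch:
  "fenfenrundor" → 12 new (f, e, n, f, e, n, r, u, n, d, o, r)
  "linvenrolin" → 11 new (l, i, n, v, e, n, r, o, l, i, n)
  "fenfenrorun" → prefix "fenfenr" already present; 4 new (o, r, u, n)
  "fenfenbelmor" → prefix "fenfen" already present; 6 new (b, e, l, m, o, r)
  "linvenbelmi" → prefix "linven" already present; 5 new (b, e, l, m, i)
  "fenfenkador" → prefix "fenfen" already present; 5 new (k, a, d, o, r)
  "fenfenven" → prefix "fenfen" already present; 3 new (v, e, n)
  "fenfenlin" → prefix "fenfen" already present; 3 new (l, i, n)
  "fenfenrodor" → prefix "fenfenro" already present; 3 new (d, o, r)
  "fenfenvilin" → prefix "fenfenv" already present; 4 new (i, l, i, n)
  "ropalu" → 6 new (r, o, p, a, l, u)
  "linvenne" → prefix "linven" already present; 2 new (n, e)
  "linvenviro" → prefix "linven" already present; 4 new (v, i, r, o)
  "morgal" → 6 new (m, o, r, g, a, l)
  "tatalu" → 6 new (t, a, t, a, l, u)
  "fenfenpakade" → prefix "fenfen" already present; 6 new (p, a, k, a, d, e)
  "runvenbel" → prefix "r" already present; 8 new (u, n, v, e, n, b, e, l)
Total nodes = 12 + 11 + 4 + 6 + 5 + 5 + 3 + 3 + 3 + 4 + 6 + 2 + 4 + 6 + 6 + 6 + 8 = 94

94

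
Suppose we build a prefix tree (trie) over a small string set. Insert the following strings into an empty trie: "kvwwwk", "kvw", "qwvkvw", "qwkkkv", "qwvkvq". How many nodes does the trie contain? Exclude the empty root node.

17

For each word, the new-node count is its length minus the longest prefix already in the trie:
  "kvwwwk" → 6 new (k, v, w, w, w, k)
  "kvw" → prefix "kvw" already present; 0 new (none)
  "qwvkvw" → 6 new (q, w, v, k, v, w)
  "qwkkkv" → prefix "qw" already present; 4 new (k, k, k, v)
  "qwvkvq" → prefix "qwvkv" already present; 1 new (q)
Total nodes = 6 + 0 + 6 + 4 + 1 = 17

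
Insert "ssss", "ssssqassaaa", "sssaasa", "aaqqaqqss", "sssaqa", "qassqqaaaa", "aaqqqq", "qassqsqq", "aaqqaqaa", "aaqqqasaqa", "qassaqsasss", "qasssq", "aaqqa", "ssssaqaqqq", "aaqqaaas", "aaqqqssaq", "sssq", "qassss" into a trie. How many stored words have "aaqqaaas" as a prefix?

Walk to "aaqqaaas"; the words in its subtree are exactly those with that prefix.
Words under "aaqqaaas": aaqqaaas
Count: 1

1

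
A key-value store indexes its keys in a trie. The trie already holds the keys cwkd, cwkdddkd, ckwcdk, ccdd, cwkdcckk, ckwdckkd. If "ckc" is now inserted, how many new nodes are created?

1

Walking "ckc" from the root, the first 2 characters ("ck") follow existing edges; "c" is the first miss.
New nodes needed: |"ckc"| − 2 = 3 − 2 = 1.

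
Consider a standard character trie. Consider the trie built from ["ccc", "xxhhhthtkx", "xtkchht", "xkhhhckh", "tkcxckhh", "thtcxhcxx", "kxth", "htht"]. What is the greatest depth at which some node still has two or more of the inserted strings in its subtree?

1

Equivalently: take the maximum, over all pairs, of their longest common prefix length.
"thtcxhcxx" and "tkcxckhh" agree on "t" (1 characters) before diverging; nothing deeper is shared.
Longest shared-prefix length: 1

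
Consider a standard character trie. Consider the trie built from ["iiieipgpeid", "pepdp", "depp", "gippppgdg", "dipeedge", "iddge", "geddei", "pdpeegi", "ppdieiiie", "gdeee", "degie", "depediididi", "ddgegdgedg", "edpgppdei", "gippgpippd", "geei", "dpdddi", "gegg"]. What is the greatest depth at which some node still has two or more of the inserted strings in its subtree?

The deepest shared node is where two words last agree before diverging.
"gippgpippd" and "gippppgdg" agree on "gipp" (4 characters) before diverging; nothing deeper is shared.
Longest shared-prefix length: 4

4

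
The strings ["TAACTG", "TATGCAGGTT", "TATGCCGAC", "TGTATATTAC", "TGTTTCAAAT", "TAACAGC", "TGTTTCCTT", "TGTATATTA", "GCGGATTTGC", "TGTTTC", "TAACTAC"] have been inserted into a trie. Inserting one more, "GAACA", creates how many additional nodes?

4

The longest prefix of "GAACA" already in the trie is "G" (length 1).
Each of the 4 remaining characters creates one node.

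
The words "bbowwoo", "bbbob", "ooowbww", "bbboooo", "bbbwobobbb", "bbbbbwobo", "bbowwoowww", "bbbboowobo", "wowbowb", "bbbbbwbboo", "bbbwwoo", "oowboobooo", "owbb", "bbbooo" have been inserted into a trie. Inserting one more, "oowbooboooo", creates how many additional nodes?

1

Walking "oowbooboooo" from the root, the first 10 characters ("oowboobooo") follow existing edges; "o" is the first miss.
Each of the 1 remaining characters creates one node.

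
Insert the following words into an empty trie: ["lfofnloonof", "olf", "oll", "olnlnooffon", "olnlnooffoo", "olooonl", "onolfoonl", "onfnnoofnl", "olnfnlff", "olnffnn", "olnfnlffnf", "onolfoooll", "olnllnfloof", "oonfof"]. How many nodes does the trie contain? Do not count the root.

71

Trace insertions, counting only characters that open a new branch:
  "lfofnloonof" → 11 new (l, f, o, f, n, l, o, o, n, o, f)
  "olf" → 3 new (o, l, f)
  "oll" → prefix "ol" already present; 1 new (l)
  "olnlnooffon" → prefix "ol" already present; 9 new (n, l, n, o, o, f, f, o, n)
  "olnlnooffoo" → prefix "olnlnooffo" already present; 1 new (o)
  "olooonl" → prefix "ol" already present; 5 new (o, o, o, n, l)
  "onolfoonl" → prefix "o" already present; 8 new (n, o, l, f, o, o, n, l)
  "onfnnoofnl" → prefix "on" already present; 8 new (f, n, n, o, o, f, n, l)
  "olnfnlff" → prefix "oln" already present; 5 new (f, n, l, f, f)
  "olnffnn" → prefix "olnf" already present; 3 new (f, n, n)
  "olnfnlffnf" → prefix "olnfnlff" already present; 2 new (n, f)
  "onolfoooll" → prefix "onolfoo" already present; 3 new (o, l, l)
  "olnllnfloof" → prefix "olnl" already present; 7 new (l, n, f, l, o, o, f)
  "oonfof" → prefix "o" already present; 5 new (o, n, f, o, f)
Total nodes = 11 + 3 + 1 + 9 + 1 + 5 + 8 + 8 + 5 + 3 + 2 + 3 + 7 + 5 = 71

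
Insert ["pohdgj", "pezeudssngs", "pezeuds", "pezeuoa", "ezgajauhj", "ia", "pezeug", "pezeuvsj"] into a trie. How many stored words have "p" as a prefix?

Traverse to the node for "p", then collect every word in that subtree.
Matches: "pezeuds", "pezeudssngs", "pezeug", "pezeuoa", "pezeuvsj", "pohdgj"
Count: 6

6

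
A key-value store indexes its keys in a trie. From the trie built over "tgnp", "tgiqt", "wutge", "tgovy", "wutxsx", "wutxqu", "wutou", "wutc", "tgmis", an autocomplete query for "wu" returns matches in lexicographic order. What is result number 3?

Filter for "wu…" and sort: "wutc", "wutge", "wutou", "wutxqu", "wutxsx"
The 3rd is wutou.

wutou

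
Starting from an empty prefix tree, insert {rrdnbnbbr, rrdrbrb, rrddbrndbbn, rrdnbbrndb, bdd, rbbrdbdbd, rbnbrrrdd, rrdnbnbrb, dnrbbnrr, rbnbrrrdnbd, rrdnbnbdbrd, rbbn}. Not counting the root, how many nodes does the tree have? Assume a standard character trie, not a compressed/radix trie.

For each word, the new-node count is its length minus the longest prefix already in the trie:
  "rrdnbnbbr" → 9 new (r, r, d, n, b, n, b, b, r)
  "rrdrbrb" → prefix "rrd" already present; 4 new (r, b, r, b)
  "rrddbrndbbn" → prefix "rrd" already present; 8 new (d, b, r, n, d, b, b, n)
  "rrdnbbrndb" → prefix "rrdnb" already present; 5 new (b, r, n, d, b)
  "bdd" → 3 new (b, d, d)
  "rbbrdbdbd" → prefix "r" already present; 8 new (b, b, r, d, b, d, b, d)
  "rbnbrrrdd" → prefix "rb" already present; 7 new (n, b, r, r, r, d, d)
  "rrdnbnbrb" → prefix "rrdnbnb" already present; 2 new (r, b)
  "dnrbbnrr" → 8 new (d, n, r, b, b, n, r, r)
  "rbnbrrrdnbd" → prefix "rbnbrrrd" already present; 3 new (n, b, d)
  "rrdnbnbdbrd" → prefix "rrdnbnb" already present; 4 new (d, b, r, d)
  "rbbn" → prefix "rbb" already present; 1 new (n)
Total nodes = 9 + 4 + 8 + 5 + 3 + 8 + 7 + 2 + 8 + 3 + 4 + 1 = 62

62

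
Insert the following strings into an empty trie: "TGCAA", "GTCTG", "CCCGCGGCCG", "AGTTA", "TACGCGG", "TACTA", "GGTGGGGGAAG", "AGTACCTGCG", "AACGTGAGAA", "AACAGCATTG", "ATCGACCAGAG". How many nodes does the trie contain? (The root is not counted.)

Trace insertions, counting only characters that open a new branch:
  "TGCAA" → 5 new (T, G, C, A, A)
  "GTCTG" → 5 new (G, T, C, T, G)
  "CCCGCGGCCG" → 10 new (C, C, C, G, C, G, G, C, C, G)
  "AGTTA" → 5 new (A, G, T, T, A)
  "TACGCGG" → prefix "T" already present; 6 new (A, C, G, C, G, G)
  "TACTA" → prefix "TAC" already present; 2 new (T, A)
  "GGTGGGGGAAG" → prefix "G" already present; 10 new (G, T, G, G, G, G, G, A, A, G)
  "AGTACCTGCG" → prefix "AGT" already present; 7 new (A, C, C, T, G, C, G)
  "AACGTGAGAA" → prefix "A" already present; 9 new (A, C, G, T, G, A, G, A, A)
  "AACAGCATTG" → prefix "AAC" already present; 7 new (A, G, C, A, T, T, G)
  "ATCGACCAGAG" → prefix "A" already present; 10 new (T, C, G, A, C, C, A, G, A, G)
Total nodes = 5 + 5 + 10 + 5 + 6 + 2 + 10 + 7 + 9 + 7 + 10 = 76

76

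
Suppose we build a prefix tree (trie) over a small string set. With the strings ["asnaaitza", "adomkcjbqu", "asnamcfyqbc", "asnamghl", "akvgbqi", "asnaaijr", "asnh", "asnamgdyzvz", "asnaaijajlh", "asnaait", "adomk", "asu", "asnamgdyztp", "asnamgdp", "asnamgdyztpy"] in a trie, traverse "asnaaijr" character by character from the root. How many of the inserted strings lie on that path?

1

Check each prefix of "asnaaijr" against the stored set — each match is an end-marker on the path.
Prefixes of the query that are stored words: "asnaaijr"
Count: 1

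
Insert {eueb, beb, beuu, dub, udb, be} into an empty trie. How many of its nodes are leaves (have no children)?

5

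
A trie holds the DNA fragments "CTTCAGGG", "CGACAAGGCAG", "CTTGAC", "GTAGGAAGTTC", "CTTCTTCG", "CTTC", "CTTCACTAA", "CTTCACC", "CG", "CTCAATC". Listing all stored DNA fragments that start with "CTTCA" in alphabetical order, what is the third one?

CTTCAGGG

Filter for "CTTCA…" and sort: "CTTCACC", "CTTCACTAA", "CTTCAGGG"
The 3rd is CTTCAGGG.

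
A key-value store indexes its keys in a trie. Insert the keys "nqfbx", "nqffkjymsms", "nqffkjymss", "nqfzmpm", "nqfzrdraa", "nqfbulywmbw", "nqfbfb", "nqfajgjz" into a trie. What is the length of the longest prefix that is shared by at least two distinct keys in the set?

The deepest shared node is where two words last agree before diverging.
"nqffkjymsms" and "nqffkjymss" agree on "nqffkjyms" (9 characters) before diverging; nothing deeper is shared.
Longest shared-prefix length: 9

9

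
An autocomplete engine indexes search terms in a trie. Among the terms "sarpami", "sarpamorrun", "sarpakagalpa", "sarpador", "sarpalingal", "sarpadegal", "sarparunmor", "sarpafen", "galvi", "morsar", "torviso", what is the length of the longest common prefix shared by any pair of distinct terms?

Look for the deepest trie node that still has at least two words in its subtree.
e.g. "sarpadegal" and "sarpador" share the prefix "sarpad" of length 6; no pair shares a longer one.
Longest shared-prefix length: 6

6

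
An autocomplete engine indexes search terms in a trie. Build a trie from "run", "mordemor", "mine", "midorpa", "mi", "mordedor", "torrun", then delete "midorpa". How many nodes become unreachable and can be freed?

5

A node on "midorpa"'s path can go only if nothing else ends at it or branches off below it.
The suffix "dorpa" (5 nodes) is used only by "midorpa"; the node for "mi" still has the child "n", so pruning stops there.
Nodes removed: 5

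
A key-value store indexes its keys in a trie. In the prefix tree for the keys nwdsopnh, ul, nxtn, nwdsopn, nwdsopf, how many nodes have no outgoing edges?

4

Leaves are exactly the stored words that no other stored word extends.
Those words: "nwdsopf", "nwdsopnh", "nxtn", "ul"
Leaf count: 4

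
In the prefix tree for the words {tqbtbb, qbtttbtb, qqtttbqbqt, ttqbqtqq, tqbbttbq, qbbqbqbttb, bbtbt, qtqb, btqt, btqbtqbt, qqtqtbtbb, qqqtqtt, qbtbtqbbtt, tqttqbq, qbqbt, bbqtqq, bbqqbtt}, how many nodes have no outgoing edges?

A leaf is a node with no children — equivalently, the end of a word that is not a proper prefix of any other stored word.
Those words: "bbqqbtt", "bbqtqq", "bbtbt", "btqbtqbt", "btqt", "qbbqbqbttb", "qbqbt", "qbtbtqbbtt", "qbtttbtb", "qqqtqtt", "qqtqtbtbb", "qqtttbqbqt", "qtqb", "tqbbttbq", "tqbtbb", "tqttqbq", "ttqbqtqq"
Leaf count: 17

17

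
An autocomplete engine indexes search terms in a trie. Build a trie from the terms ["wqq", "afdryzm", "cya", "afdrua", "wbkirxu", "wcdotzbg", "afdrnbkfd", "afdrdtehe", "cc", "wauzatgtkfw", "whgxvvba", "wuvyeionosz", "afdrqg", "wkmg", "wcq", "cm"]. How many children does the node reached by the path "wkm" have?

Follow the path "wkm" to its node, then look at its outgoing edges.
Distinct next characters after "wkm": g.
That node has 1 child edge.

1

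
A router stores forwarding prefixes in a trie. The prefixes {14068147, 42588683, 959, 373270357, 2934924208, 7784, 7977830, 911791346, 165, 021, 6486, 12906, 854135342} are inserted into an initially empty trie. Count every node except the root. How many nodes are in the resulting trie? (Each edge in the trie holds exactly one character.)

78

Trace insertions, counting only characters that open a new branch:
  "14068147" → 8 new (1, 4, 0, 6, 8, 1, 4, 7)
  "42588683" → 8 new (4, 2, 5, 8, 8, 6, 8, 3)
  "959" → 3 new (9, 5, 9)
  "373270357" → 9 new (3, 7, 3, 2, 7, 0, 3, 5, 7)
  "2934924208" → 10 new (2, 9, 3, 4, 9, 2, 4, 2, 0, 8)
  "7784" → 4 new (7, 7, 8, 4)
  "7977830" → prefix "7" already present; 6 new (9, 7, 7, 8, 3, 0)
  "911791346" → prefix "9" already present; 8 new (1, 1, 7, 9, 1, 3, 4, 6)
  "165" → prefix "1" already present; 2 new (6, 5)
  "021" → 3 new (0, 2, 1)
  "6486" → 4 new (6, 4, 8, 6)
  "12906" → prefix "1" already present; 4 new (2, 9, 0, 6)
  "854135342" → 9 new (8, 5, 4, 1, 3, 5, 3, 4, 2)
Total nodes = 8 + 8 + 3 + 9 + 10 + 4 + 6 + 8 + 2 + 3 + 4 + 4 + 9 = 78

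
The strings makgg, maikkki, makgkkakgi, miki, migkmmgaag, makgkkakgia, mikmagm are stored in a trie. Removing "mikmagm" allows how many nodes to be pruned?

4

A node on "mikmagm"'s path can go only if nothing else ends at it or branches off below it.
The suffix "magm" (4 nodes) is used only by "mikmagm"; the node for "mik" still has the child "i", so pruning stops there.
Nodes removed: 4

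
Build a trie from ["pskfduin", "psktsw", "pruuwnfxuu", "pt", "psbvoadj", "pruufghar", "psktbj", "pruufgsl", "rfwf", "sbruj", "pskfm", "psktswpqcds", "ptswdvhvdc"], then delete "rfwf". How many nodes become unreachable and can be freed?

4

Walk "rfwf" from the leaf back toward the root, removing each node that no remaining word uses.
No other word shares any prefix with "rfwf", so all 4 of its nodes go.
Nodes removed: 4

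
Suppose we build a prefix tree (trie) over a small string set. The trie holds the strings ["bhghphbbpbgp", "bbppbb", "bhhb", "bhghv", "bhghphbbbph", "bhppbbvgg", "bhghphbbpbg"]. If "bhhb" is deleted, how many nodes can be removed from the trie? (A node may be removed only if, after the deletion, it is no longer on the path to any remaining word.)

2

A node on "bhhb"'s path can go only if nothing else ends at it or branches off below it.
The suffix "hb" (2 nodes) is used only by "bhhb"; the node for "bh" still has the child "g", so pruning stops there.
Nodes removed: 2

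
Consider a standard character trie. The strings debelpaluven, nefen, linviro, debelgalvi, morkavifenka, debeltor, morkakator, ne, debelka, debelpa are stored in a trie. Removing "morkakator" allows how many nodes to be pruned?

After clearing the end-marker at "morkakator", prune upward until reaching a node still needed by another word.
The suffix "kator" (5 nodes) is used only by "morkakator"; the node for "morka" still has the child "v", so pruning stops there.
Nodes removed: 5

5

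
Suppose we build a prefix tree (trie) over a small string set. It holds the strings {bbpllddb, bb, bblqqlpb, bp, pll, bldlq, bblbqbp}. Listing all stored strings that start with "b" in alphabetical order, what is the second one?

Filter for "b…" and sort: "bb", "bblbqbp", "bblqqlpb", "bbpllddb", "bldlq", "bp"
The 2nd is bblbqbp.

bblbqbp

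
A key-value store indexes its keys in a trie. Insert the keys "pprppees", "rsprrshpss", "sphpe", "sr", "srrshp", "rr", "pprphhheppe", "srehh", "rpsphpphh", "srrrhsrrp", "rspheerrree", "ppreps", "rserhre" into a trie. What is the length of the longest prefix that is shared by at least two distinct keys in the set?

4

Look for the deepest trie node that still has at least two words in its subtree.
e.g. "pprphhheppe" and "pprppees" share the prefix "pprp" of length 4; no pair shares a longer one.
Longest shared-prefix length: 4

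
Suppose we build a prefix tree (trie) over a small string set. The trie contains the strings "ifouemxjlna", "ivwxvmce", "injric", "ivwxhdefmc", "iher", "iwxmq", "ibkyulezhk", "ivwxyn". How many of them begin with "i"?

8

Traverse to the node for "i", then collect every word in that subtree.
Words under "i": ibkyulezhk, ifouemxjlna, iher, injric, ivwxhdefmc, ivwxvmce, ivwxyn, iwxmq
Count: 8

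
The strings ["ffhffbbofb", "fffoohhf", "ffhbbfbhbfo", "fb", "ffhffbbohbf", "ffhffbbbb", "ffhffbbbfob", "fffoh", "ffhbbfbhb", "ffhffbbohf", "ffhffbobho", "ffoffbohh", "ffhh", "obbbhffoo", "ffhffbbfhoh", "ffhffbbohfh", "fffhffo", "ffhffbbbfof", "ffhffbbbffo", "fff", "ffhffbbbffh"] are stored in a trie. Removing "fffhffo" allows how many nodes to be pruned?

A node on "fffhffo"'s path can go only if nothing else ends at it or branches off below it.
The suffix "hffo" (4 nodes) is used only by "fffhffo"; the node for "fff" still has the child "o", so pruning stops there.
Nodes removed: 4

4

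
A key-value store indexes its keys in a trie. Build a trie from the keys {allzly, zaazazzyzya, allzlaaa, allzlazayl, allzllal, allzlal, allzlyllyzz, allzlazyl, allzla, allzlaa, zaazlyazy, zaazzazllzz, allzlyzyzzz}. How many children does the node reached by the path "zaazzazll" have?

1

The children of the "zaazzazll" node are the distinct next characters among strings starting with "zaazzazll".
Distinct next characters after "zaazzazll": z.
That node has 1 child edge.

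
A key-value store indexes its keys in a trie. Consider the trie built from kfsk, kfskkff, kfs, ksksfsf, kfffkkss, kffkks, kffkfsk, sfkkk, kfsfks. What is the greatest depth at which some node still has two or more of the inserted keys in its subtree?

4

The deepest shared node is where two words last agree before diverging.
e.g. "kffkfsk" and "kffkks" share the prefix "kffk" of length 4; no pair shares a longer one.
Longest shared-prefix length: 4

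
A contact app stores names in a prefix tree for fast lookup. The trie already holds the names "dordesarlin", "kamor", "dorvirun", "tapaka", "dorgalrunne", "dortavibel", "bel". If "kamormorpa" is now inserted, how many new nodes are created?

Walking "kamormorpa" from the root, the first 5 characters ("kamor") follow existing edges; "m" is the first miss.
So 10 − 5 = 5 new nodes.

5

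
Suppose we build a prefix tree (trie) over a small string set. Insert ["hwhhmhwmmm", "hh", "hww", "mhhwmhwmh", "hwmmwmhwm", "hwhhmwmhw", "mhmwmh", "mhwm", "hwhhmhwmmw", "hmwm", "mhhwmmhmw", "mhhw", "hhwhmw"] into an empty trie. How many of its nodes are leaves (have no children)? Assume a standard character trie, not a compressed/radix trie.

A leaf is a node with no children — equivalently, the end of a word that is not a proper prefix of any other stored word.
Those words: "hhwhmw", "hmwm", "hwhhmhwmmm", "hwhhmhwmmw", "hwhhmwmhw", "hwmmwmhwm", "hww", "mhhwmhwmh", "mhhwmmhmw", "mhmwmh", "mhwm"
Leaf count: 11

11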